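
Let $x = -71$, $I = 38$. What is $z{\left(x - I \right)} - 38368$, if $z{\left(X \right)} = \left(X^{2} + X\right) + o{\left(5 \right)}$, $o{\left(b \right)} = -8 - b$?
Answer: $-26609$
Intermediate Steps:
$z{\left(X \right)} = -13 + X + X^{2}$ ($z{\left(X \right)} = \left(X^{2} + X\right) - 13 = \left(X + X^{2}\right) - 13 = -13 + X + X^{2}$)
$z{\left(x - I \right)} - 38368 = \left(-13 - 109 + \left(-71 - 38\right)^{2}\right) - 38368 = \left(-13 - 109 + \left(-109\right)^{2}\right) - 38368 = \left(-13 - 109 + 11881\right) - 38368 = 11759 - 38368 = -26609$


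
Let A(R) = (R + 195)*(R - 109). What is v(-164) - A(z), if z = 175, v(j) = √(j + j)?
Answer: -24420 + 2*I*√82 ≈ -24420.0 + 18.111*I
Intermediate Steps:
v(j) = √2*√j (v(j) = √(2*j) = √2*√j)
A(R) = (-109 + R)*(195 + R) (A(R) = (195 + R)*(-109 + R) = (-109 + R)*(195 + R))
v(-164) - A(z) = √2*√(-164) - (-21255 + 175² + 86*175) = √2*(2*I*√41) - (-21255 + 30625 + 15050) = 2*I*√82 - 1*24420 = 2*I*√82 - 24420 = -24420 + 2*I*√82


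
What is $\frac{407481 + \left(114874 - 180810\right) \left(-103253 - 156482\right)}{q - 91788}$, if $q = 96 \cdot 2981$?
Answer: $\frac{17126294441}{194388} \approx 88104.0$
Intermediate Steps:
$q = 286176$
$\frac{407481 + \left(114874 - 180810\right) \left(-103253 - 156482\right)}{q - 91788} = \frac{407481 + \left(114874 - 180810\right) \left(-103253 - 156482\right)}{286176 - 91788} = \frac{407481 - -17125886960}{194388} = \left(407481 + 17125886960\right) \frac{1}{194388} = 17126294441 \cdot \frac{1}{194388} = \frac{17126294441}{194388}$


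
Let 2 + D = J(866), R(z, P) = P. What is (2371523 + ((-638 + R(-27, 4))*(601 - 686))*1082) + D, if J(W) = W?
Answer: 60681367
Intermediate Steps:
D = 864 (D = -2 + 866 = 864)
(2371523 + ((-638 + R(-27, 4))*(601 - 686))*1082) + D = (2371523 + ((-638 + 4)*(601 - 686))*1082) + 864 = (2371523 - 634*(-85)*1082) + 864 = (2371523 + 53890*1082) + 864 = (2371523 + 58308980) + 864 = 60680503 + 864 = 60681367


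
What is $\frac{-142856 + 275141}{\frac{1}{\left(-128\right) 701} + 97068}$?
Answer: $\frac{11869668480}{8709717503} \approx 1.3628$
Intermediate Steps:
$\frac{-142856 + 275141}{\frac{1}{\left(-128\right) 701} + 97068} = \frac{132285}{\frac{1}{-89728} + 97068} = \frac{132285}{- \frac{1}{89728} + 97068} = \frac{132285}{\frac{8709717503}{89728}} = 132285 \cdot \frac{89728}{8709717503} = \frac{11869668480}{8709717503}$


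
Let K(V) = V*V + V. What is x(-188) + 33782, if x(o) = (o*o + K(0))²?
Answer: 1249232118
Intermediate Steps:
K(V) = V + V² (K(V) = V² + V = V + V²)
x(o) = o⁴ (x(o) = (o*o + 0*(1 + 0))² = (o² + 0*1)² = (o² + 0)² = (o²)² = o⁴)
x(-188) + 33782 = (-188)⁴ + 33782 = 1249198336 + 33782 = 1249232118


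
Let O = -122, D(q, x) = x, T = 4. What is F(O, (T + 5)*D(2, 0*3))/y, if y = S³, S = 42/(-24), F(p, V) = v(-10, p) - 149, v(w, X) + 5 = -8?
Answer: 10368/343 ≈ 30.227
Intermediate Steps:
v(w, X) = -13 (v(w, X) = -5 - 8 = -13)
F(p, V) = -162 (F(p, V) = -13 - 149 = -162)
S = -7/4 (S = 42*(-1/24) = -7/4 ≈ -1.7500)
y = -343/64 (y = (-7/4)³ = -343/64 ≈ -5.3594)
F(O, (T + 5)*D(2, 0*3))/y = -162/(-343/64) = -162*(-64/343) = 10368/343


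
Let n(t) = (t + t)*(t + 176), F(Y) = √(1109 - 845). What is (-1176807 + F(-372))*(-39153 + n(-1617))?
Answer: -5438073396087 + 9242082*√66 ≈ -5.4380e+12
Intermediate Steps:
F(Y) = 2*√66 (F(Y) = √264 = 2*√66)
n(t) = 2*t*(176 + t) (n(t) = (2*t)*(176 + t) = 2*t*(176 + t))
(-1176807 + F(-372))*(-39153 + n(-1617)) = (-1176807 + 2*√66)*(-39153 + 2*(-1617)*(176 - 1617)) = (-1176807 + 2*√66)*(-39153 + 2*(-1617)*(-1441)) = (-1176807 + 2*√66)*(-39153 + 4660194) = (-1176807 + 2*√66)*4621041 = -5438073396087 + 9242082*√66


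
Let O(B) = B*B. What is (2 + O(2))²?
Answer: 36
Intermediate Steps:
O(B) = B²
(2 + O(2))² = (2 + 2²)² = (2 + 4)² = 6² = 36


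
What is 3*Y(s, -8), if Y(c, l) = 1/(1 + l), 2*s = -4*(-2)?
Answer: -3/7 ≈ -0.42857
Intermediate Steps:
s = 4 (s = (-4*(-2))/2 = (½)*8 = 4)
3*Y(s, -8) = 3/(1 - 8) = 3/(-7) = 3*(-⅐) = -3/7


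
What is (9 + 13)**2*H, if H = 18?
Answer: 8712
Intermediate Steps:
(9 + 13)**2*H = (9 + 13)**2*18 = 22**2*18 = 484*18 = 8712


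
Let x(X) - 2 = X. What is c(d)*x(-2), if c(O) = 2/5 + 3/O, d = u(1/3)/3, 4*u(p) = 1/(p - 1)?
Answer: 0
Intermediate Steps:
x(X) = 2 + X
u(p) = 1/(4*(-1 + p)) (u(p) = 1/(4*(p - 1)) = 1/(4*(-1 + p)))
d = -1/8 (d = (1/(4*(-1 + 1/3)))/3 = (1/(4*(-1 + 1/3)))*(1/3) = (1/(4*(-2/3)))*(1/3) = ((1/4)*(-3/2))*(1/3) = -3/8*1/3 = -1/8 ≈ -0.12500)
c(O) = 2/5 + 3/O (c(O) = 2*(1/5) + 3/O = 2/5 + 3/O)
c(d)*x(-2) = (2/5 + 3/(-1/8))*(2 - 2) = (2/5 + 3*(-8))*0 = (2/5 - 24)*0 = -118/5*0 = 0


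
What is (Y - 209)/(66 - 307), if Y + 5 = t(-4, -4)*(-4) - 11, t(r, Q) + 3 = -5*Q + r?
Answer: 277/241 ≈ 1.1494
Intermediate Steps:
t(r, Q) = -3 + r - 5*Q (t(r, Q) = -3 + (-5*Q + r) = -3 + (r - 5*Q) = -3 + r - 5*Q)
Y = -68 (Y = -5 + ((-3 - 4 - 5*(-4))*(-4) - 11) = -5 + ((-3 - 4 + 20)*(-4) - 11) = -5 + (13*(-4) - 11) = -5 + (-52 - 11) = -5 - 63 = -68)
(Y - 209)/(66 - 307) = (-68 - 209)/(66 - 307) = -277/(-241) = -277*(-1/241) = 277/241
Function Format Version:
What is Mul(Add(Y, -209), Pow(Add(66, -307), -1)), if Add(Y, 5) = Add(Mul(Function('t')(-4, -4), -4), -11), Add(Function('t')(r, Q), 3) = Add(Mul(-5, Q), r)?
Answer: Rational(277, 241) ≈ 1.1494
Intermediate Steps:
Function('t')(r, Q) = Add(-3, r, Mul(-5, Q)) (Function('t')(r, Q) = Add(-3, Add(Mul(-5, Q), r)) = Add(-3, Add(r, Mul(-5, Q))) = Add(-3, r, Mul(-5, Q)))
Y = -68 (Y = Add(-5, Add(Mul(Add(-3, -4, Mul(-5, -4)), -4), -11)) = Add(-5, Add(Mul(Add(-3, -4, 20), -4), -11)) = Add(-5, Add(Mul(13, -4), -11)) = Add(-5, Add(-52, -11)) = Add(-5, -63) = -68)
Mul(Add(Y, -209), Pow(Add(66, -307), -1)) = Mul(Add(-68, -209), Pow(Add(66, -307), -1)) = Mul(-277, Pow(-241, -1)) = Mul(-277, Rational(-1, 241)) = Rational(277, 241)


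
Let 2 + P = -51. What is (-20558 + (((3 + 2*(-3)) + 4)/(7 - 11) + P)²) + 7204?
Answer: -168295/16 ≈ -10518.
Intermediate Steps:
P = -53 (P = -2 - 51 = -53)
(-20558 + (((3 + 2*(-3)) + 4)/(7 - 11) + P)²) + 7204 = (-20558 + (((3 + 2*(-3)) + 4)/(7 - 11) - 53)²) + 7204 = (-20558 + (((3 - 6) + 4)/(-4) - 53)²) + 7204 = (-20558 + ((-3 + 4)*(-¼) - 53)²) + 7204 = (-20558 + (1*(-¼) - 53)²) + 7204 = (-20558 + (-¼ - 53)²) + 7204 = (-20558 + (-213/4)²) + 7204 = (-20558 + 45369/16) + 7204 = -283559/16 + 7204 = -168295/16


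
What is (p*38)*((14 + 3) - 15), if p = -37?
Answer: -2812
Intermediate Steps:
(p*38)*((14 + 3) - 15) = (-37*38)*((14 + 3) - 15) = -1406*(17 - 15) = -1406*2 = -2812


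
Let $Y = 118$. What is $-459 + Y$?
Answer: $-341$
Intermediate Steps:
$-459 + Y = -459 + 118 = -341$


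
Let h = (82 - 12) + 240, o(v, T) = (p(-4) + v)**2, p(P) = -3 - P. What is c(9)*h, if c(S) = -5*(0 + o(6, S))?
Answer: -75950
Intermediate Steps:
o(v, T) = (1 + v)**2 (o(v, T) = ((-3 - 1*(-4)) + v)**2 = ((-3 + 4) + v)**2 = (1 + v)**2)
h = 310 (h = 70 + 240 = 310)
c(S) = -245 (c(S) = -5*(0 + (1 + 6)**2) = -5*(0 + 7**2) = -5*(0 + 49) = -5*49 = -245)
c(9)*h = -245*310 = -75950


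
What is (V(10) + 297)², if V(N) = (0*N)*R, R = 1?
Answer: 88209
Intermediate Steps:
V(N) = 0 (V(N) = (0*N)*1 = 0*1 = 0)
(V(10) + 297)² = (0 + 297)² = 297² = 88209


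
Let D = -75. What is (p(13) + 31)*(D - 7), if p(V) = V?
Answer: -3608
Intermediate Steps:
(p(13) + 31)*(D - 7) = (13 + 31)*(-75 - 7) = 44*(-82) = -3608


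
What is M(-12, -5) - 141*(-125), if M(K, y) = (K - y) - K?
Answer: 17630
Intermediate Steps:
M(K, y) = -y
M(-12, -5) - 141*(-125) = -1*(-5) - 141*(-125) = 5 + 17625 = 17630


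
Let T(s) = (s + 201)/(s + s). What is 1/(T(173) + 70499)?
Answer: 173/12196514 ≈ 1.4184e-5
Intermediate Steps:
T(s) = (201 + s)/(2*s) (T(s) = (201 + s)/((2*s)) = (201 + s)*(1/(2*s)) = (201 + s)/(2*s))
1/(T(173) + 70499) = 1/((1/2)*(201 + 173)/173 + 70499) = 1/((1/2)*(1/173)*374 + 70499) = 1/(187/173 + 70499) = 1/(12196514/173) = 173/12196514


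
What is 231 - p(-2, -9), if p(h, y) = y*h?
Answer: 213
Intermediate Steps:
p(h, y) = h*y
231 - p(-2, -9) = 231 - (-2)*(-9) = 231 - 1*18 = 231 - 18 = 213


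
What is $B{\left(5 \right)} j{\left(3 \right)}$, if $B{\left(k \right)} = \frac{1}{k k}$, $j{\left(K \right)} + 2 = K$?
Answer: $\frac{1}{25} \approx 0.04$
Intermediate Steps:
$j{\left(K \right)} = -2 + K$
$B{\left(k \right)} = \frac{1}{k^{2}}$
$B{\left(5 \right)} j{\left(3 \right)} = \frac{-2 + 3}{25} = \frac{1}{25} \cdot 1 = \frac{1}{25}$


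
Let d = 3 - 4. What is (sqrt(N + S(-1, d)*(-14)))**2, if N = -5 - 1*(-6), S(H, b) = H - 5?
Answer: 85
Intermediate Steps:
d = -1
S(H, b) = -5 + H
N = 1 (N = -5 + 6 = 1)
(sqrt(N + S(-1, d)*(-14)))**2 = (sqrt(1 + (-5 - 1)*(-14)))**2 = (sqrt(1 - 6*(-14)))**2 = (sqrt(1 + 84))**2 = (sqrt(85))**2 = 85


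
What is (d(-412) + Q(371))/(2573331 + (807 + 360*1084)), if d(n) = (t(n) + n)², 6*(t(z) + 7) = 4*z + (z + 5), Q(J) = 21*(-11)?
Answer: 2318605/11857512 ≈ 0.19554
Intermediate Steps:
Q(J) = -231
t(z) = -37/6 + 5*z/6 (t(z) = -7 + (4*z + (z + 5))/6 = -7 + (4*z + (5 + z))/6 = -7 + (5 + 5*z)/6 = -7 + (⅚ + 5*z/6) = -37/6 + 5*z/6)
d(n) = (-37/6 + 11*n/6)² (d(n) = ((-37/6 + 5*n/6) + n)² = (-37/6 + 11*n/6)²)
(d(-412) + Q(371))/(2573331 + (807 + 360*1084)) = ((-37 + 11*(-412))²/36 - 231)/(2573331 + (807 + 360*1084)) = ((-37 - 4532)²/36 - 231)/(2573331 + (807 + 390240)) = ((1/36)*(-4569)² - 231)/(2573331 + 391047) = ((1/36)*20875761 - 231)/2964378 = (2319529/4 - 231)*(1/2964378) = (2318605/4)*(1/2964378) = 2318605/11857512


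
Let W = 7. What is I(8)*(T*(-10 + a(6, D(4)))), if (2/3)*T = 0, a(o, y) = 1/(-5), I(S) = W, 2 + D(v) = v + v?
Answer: 0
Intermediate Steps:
D(v) = -2 + 2*v (D(v) = -2 + (v + v) = -2 + 2*v)
I(S) = 7
a(o, y) = -⅕
T = 0 (T = (3/2)*0 = 0)
I(8)*(T*(-10 + a(6, D(4)))) = 7*(0*(-10 - ⅕)) = 7*(0*(-51/5)) = 7*0 = 0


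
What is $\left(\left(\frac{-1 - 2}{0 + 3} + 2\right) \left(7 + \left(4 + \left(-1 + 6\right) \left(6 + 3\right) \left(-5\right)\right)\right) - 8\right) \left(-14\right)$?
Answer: $3108$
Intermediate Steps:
$\left(\left(\frac{-1 - 2}{0 + 3} + 2\right) \left(7 + \left(4 + \left(-1 + 6\right) \left(6 + 3\right) \left(-5\right)\right)\right) - 8\right) \left(-14\right) = \left(\left(- \frac{3}{3} + 2\right) \left(7 + \left(4 + 5 \cdot 9 \left(-5\right)\right)\right) - 8\right) \left(-14\right) = \left(\left(\left(-3\right) \frac{1}{3} + 2\right) \left(7 + \left(4 + 45 \left(-5\right)\right)\right) - 8\right) \left(-14\right) = \left(\left(-1 + 2\right) \left(7 + \left(4 - 225\right)\right) - 8\right) \left(-14\right) = \left(1 \left(7 - 221\right) - 8\right) \left(-14\right) = \left(1 \left(-214\right) - 8\right) \left(-14\right) = \left(-214 - 8\right) \left(-14\right) = \left(-222\right) \left(-14\right) = 3108$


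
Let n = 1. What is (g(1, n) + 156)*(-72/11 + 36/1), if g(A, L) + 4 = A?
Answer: 49572/11 ≈ 4506.5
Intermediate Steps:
g(A, L) = -4 + A
(g(1, n) + 156)*(-72/11 + 36/1) = ((-4 + 1) + 156)*(-72/11 + 36/1) = (-3 + 156)*(-72*1/11 + 36*1) = 153*(-72/11 + 36) = 153*(324/11) = 49572/11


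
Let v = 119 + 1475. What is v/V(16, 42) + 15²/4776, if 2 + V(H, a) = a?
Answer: 317581/7960 ≈ 39.897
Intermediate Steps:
V(H, a) = -2 + a
v = 1594
v/V(16, 42) + 15²/4776 = 1594/(-2 + 42) + 15²/4776 = 1594/40 + 225*(1/4776) = 1594*(1/40) + 75/1592 = 797/20 + 75/1592 = 317581/7960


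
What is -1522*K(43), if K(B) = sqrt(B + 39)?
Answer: -1522*sqrt(82) ≈ -13782.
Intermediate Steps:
K(B) = sqrt(39 + B)
-1522*K(43) = -1522*sqrt(39 + 43) = -1522*sqrt(82)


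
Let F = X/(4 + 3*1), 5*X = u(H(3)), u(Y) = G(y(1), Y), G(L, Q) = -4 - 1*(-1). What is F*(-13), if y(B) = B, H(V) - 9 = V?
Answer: 39/35 ≈ 1.1143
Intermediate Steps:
H(V) = 9 + V
G(L, Q) = -3 (G(L, Q) = -4 + 1 = -3)
u(Y) = -3
X = -3/5 (X = (1/5)*(-3) = -3/5 ≈ -0.60000)
F = -3/35 (F = -3/(5*(4 + 3*1)) = -3/(5*(4 + 3)) = -3/5/7 = -3/5*1/7 = -3/35 ≈ -0.085714)
F*(-13) = -3/35*(-13) = 39/35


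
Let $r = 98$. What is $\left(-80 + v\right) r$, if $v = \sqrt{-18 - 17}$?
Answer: $-7840 + 98 i \sqrt{35} \approx -7840.0 + 579.78 i$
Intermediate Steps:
$v = i \sqrt{35}$ ($v = \sqrt{-35} = i \sqrt{35} \approx 5.9161 i$)
$\left(-80 + v\right) r = \left(-80 + i \sqrt{35}\right) 98 = -7840 + 98 i \sqrt{35}$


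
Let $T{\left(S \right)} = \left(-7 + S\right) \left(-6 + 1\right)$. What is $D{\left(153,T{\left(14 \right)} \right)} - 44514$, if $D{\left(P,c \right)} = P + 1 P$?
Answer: $-44208$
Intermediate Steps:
$T{\left(S \right)} = 35 - 5 S$ ($T{\left(S \right)} = \left(-7 + S\right) \left(-5\right) = 35 - 5 S$)
$D{\left(P,c \right)} = 2 P$ ($D{\left(P,c \right)} = P + P = 2 P$)
$D{\left(153,T{\left(14 \right)} \right)} - 44514 = 2 \cdot 153 - 44514 = 306 - 44514 = -44208$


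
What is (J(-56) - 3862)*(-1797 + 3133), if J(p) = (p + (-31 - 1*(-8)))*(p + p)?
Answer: 6661296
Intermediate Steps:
J(p) = 2*p*(-23 + p) (J(p) = (p + (-31 + 8))*(2*p) = (p - 23)*(2*p) = (-23 + p)*(2*p) = 2*p*(-23 + p))
(J(-56) - 3862)*(-1797 + 3133) = (2*(-56)*(-23 - 56) - 3862)*(-1797 + 3133) = (2*(-56)*(-79) - 3862)*1336 = (8848 - 3862)*1336 = 4986*1336 = 6661296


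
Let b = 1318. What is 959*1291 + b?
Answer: 1239387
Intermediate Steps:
959*1291 + b = 959*1291 + 1318 = 1238069 + 1318 = 1239387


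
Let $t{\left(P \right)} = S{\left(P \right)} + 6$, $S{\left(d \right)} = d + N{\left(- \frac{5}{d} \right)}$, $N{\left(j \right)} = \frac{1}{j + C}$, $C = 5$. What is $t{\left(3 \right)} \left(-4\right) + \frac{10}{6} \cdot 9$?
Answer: $- \frac{111}{5} \approx -22.2$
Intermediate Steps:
$N{\left(j \right)} = \frac{1}{5 + j}$ ($N{\left(j \right)} = \frac{1}{j + 5} = \frac{1}{5 + j}$)
$S{\left(d \right)} = d + \frac{1}{5 - \frac{5}{d}}$
$t{\left(P \right)} = 6 + \frac{P \left(-4 + 5 P\right)}{5 \left(-1 + P\right)}$ ($t{\left(P \right)} = \frac{P \left(-4 + 5 P\right)}{5 \left(-1 + P\right)} + 6 = 6 + \frac{P \left(-4 + 5 P\right)}{5 \left(-1 + P\right)}$)
$t{\left(3 \right)} \left(-4\right) + \frac{10}{6} \cdot 9 = \frac{\frac{1}{5} \cdot 3 + \left(-1 + 3\right) \left(6 + 3\right)}{-1 + 3} \left(-4\right) + \frac{10}{6} \cdot 9 = \frac{\frac{3}{5} + 2 \cdot 9}{2} \left(-4\right) + 10 \cdot \frac{1}{6} \cdot 9 = \frac{\frac{3}{5} + 18}{2} \left(-4\right) + \frac{5}{3} \cdot 9 = \frac{1}{2} \cdot \frac{93}{5} \left(-4\right) + 15 = \frac{93}{10} \left(-4\right) + 15 = - \frac{186}{5} + 15 = - \frac{111}{5}$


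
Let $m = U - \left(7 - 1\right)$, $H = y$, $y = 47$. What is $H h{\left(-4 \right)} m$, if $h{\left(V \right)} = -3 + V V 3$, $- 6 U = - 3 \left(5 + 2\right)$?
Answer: $- \frac{10575}{2} \approx -5287.5$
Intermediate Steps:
$U = \frac{7}{2}$ ($U = - \frac{\left(-3\right) \left(5 + 2\right)}{6} = - \frac{\left(-3\right) 7}{6} = \left(- \frac{1}{6}\right) \left(-21\right) = \frac{7}{2} \approx 3.5$)
$H = 47$
$h{\left(V \right)} = -3 + 3 V^{2}$ ($h{\left(V \right)} = -3 + V^{2} \cdot 3 = -3 + 3 V^{2}$)
$m = - \frac{5}{2}$ ($m = \frac{7}{2} - \left(7 - 1\right) = \frac{7}{2} - 6 = - \frac{5}{2} \approx -2.5$)
$H h{\left(-4 \right)} m = 47 \left(-3 + 3 \left(-4\right)^{2}\right) \left(- \frac{5}{2}\right) = 47 \left(-3 + 3 \cdot 16\right) \left(- \frac{5}{2}\right) = 47 \left(-3 + 48\right) \left(- \frac{5}{2}\right) = 47 \cdot 45 \left(- \frac{5}{2}\right) = 2115 \left(- \frac{5}{2}\right) = - \frac{10575}{2}$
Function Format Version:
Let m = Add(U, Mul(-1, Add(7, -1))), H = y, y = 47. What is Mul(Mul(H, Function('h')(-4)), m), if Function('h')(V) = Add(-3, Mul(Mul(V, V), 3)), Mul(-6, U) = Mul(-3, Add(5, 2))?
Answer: Rational(-10575, 2) ≈ -5287.5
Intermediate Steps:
U = Rational(7, 2) (U = Mul(Rational(-1, 6), Mul(-3, Add(5, 2))) = Mul(Rational(-1, 6), Mul(-3, 7)) = Mul(Rational(-1, 6), -21) = Rational(7, 2) ≈ 3.5000)
H = 47
Function('h')(V) = Add(-3, Mul(3, Pow(V, 2))) (Function('h')(V) = Add(-3, Mul(Pow(V, 2), 3)) = Add(-3, Mul(3, Pow(V, 2))))
m = Rational(-5, 2) (m = Add(Rational(7, 2), Mul(-1, Add(7, -1))) = Add(Rational(7, 2), Mul(-1, 6)) = Add(Rational(7, 2), -6) = Rational(-5, 2) ≈ -2.5000)
Mul(Mul(H, Function('h')(-4)), m) = Mul(Mul(47, Add(-3, Mul(3, Pow(-4, 2)))), Rational(-5, 2)) = Mul(Mul(47, Add(-3, Mul(3, 16))), Rational(-5, 2)) = Mul(Mul(47, Add(-3, 48)), Rational(-5, 2)) = Mul(Mul(47, 45), Rational(-5, 2)) = Mul(2115, Rational(-5, 2)) = Rational(-10575, 2)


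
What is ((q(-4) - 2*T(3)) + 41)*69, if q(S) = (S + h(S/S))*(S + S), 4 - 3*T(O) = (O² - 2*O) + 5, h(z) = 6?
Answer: 1909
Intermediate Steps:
T(O) = -⅓ - O²/3 + 2*O/3 (T(O) = 4/3 - ((O² - 2*O) + 5)/3 = 4/3 - (5 + O² - 2*O)/3 = 4/3 + (-5/3 - O²/3 + 2*O/3) = -⅓ - O²/3 + 2*O/3)
q(S) = 2*S*(6 + S) (q(S) = (S + 6)*(S + S) = (6 + S)*(2*S) = 2*S*(6 + S))
((q(-4) - 2*T(3)) + 41)*69 = ((2*(-4)*(6 - 4) - 2*(-⅓ - ⅓*3² + (⅔)*3)) + 41)*69 = ((2*(-4)*2 - 2*(-⅓ - ⅓*9 + 2)) + 41)*69 = ((-16 - 2*(-⅓ - 3 + 2)) + 41)*69 = ((-16 - 2*(-4/3)) + 41)*69 = ((-16 + 8/3) + 41)*69 = (-40/3 + 41)*69 = (83/3)*69 = 1909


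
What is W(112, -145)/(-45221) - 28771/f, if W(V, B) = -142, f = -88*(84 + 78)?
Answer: 118461613/58606416 ≈ 2.0213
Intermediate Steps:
f = -14256 (f = -88*162 = -14256)
W(112, -145)/(-45221) - 28771/f = -142/(-45221) - 28771/(-14256) = -142*(-1/45221) - 28771*(-1/14256) = 142/45221 + 28771/14256 = 118461613/58606416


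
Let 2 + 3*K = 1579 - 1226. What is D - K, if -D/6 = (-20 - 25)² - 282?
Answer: -10575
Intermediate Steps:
D = -10458 (D = -6*((-20 - 25)² - 282) = -6*((-45)² - 282) = -6*(2025 - 282) = -6*1743 = -10458)
K = 117 (K = -⅔ + (1579 - 1226)/3 = -⅔ + (⅓)*353 = -⅔ + 353/3 = 117)
D - K = -10458 - 1*117 = -10458 - 117 = -10575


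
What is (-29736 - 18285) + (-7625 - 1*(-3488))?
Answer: -52158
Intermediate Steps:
(-29736 - 18285) + (-7625 - 1*(-3488)) = -48021 + (-7625 + 3488) = -48021 - 4137 = -52158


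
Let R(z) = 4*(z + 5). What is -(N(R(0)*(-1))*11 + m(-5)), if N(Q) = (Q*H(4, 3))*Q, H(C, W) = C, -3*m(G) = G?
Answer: -52805/3 ≈ -17602.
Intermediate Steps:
m(G) = -G/3
R(z) = 20 + 4*z (R(z) = 4*(5 + z) = 20 + 4*z)
N(Q) = 4*Q**2 (N(Q) = (Q*4)*Q = (4*Q)*Q = 4*Q**2)
-(N(R(0)*(-1))*11 + m(-5)) = -((4*((20 + 4*0)*(-1))**2)*11 - 1/3*(-5)) = -((4*((20 + 0)*(-1))**2)*11 + 5/3) = -((4*(20*(-1))**2)*11 + 5/3) = -((4*(-20)**2)*11 + 5/3) = -((4*400)*11 + 5/3) = -(1600*11 + 5/3) = -(17600 + 5/3) = -1*52805/3 = -52805/3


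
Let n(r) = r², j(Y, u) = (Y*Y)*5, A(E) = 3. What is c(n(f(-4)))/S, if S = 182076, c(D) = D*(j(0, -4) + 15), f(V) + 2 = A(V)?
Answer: 5/60692 ≈ 8.2383e-5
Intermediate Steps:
j(Y, u) = 5*Y² (j(Y, u) = Y²*5 = 5*Y²)
f(V) = 1 (f(V) = -2 + 3 = 1)
c(D) = 15*D (c(D) = D*(5*0² + 15) = D*(5*0 + 15) = D*(0 + 15) = D*15 = 15*D)
c(n(f(-4)))/S = (15*1²)/182076 = (15*1)*(1/182076) = 15*(1/182076) = 5/60692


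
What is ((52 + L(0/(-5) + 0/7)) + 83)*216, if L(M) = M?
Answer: 29160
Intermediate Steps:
((52 + L(0/(-5) + 0/7)) + 83)*216 = ((52 + (0/(-5) + 0/7)) + 83)*216 = ((52 + (0*(-1/5) + 0*(1/7))) + 83)*216 = ((52 + (0 + 0)) + 83)*216 = ((52 + 0) + 83)*216 = (52 + 83)*216 = 135*216 = 29160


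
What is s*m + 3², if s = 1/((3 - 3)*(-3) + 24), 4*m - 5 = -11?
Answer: 143/16 ≈ 8.9375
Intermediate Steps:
m = -3/2 (m = 5/4 + (¼)*(-11) = 5/4 - 11/4 = -3/2 ≈ -1.5000)
s = 1/24 (s = 1/(0*(-3) + 24) = 1/(0 + 24) = 1/24 ≈ 0.041667)
s*m + 3² = (1/24)*(-3/2) + 3² = -1/16 + 9 = 143/16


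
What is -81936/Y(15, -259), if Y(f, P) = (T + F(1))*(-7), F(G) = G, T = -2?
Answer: -81936/7 ≈ -11705.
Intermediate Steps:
Y(f, P) = 7 (Y(f, P) = (-2 + 1)*(-7) = -1*(-7) = 7)
-81936/Y(15, -259) = -81936/7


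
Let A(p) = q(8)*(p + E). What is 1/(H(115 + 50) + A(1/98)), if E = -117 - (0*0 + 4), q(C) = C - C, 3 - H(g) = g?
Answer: -1/162 ≈ -0.0061728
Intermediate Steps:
H(g) = 3 - g
q(C) = 0
E = -121 (E = -117 - (0 + 4) = -117 - 1*4 = -117 - 4 = -121)
A(p) = 0 (A(p) = 0*(p - 121) = 0*(-121 + p) = 0)
1/(H(115 + 50) + A(1/98)) = 1/((3 - (115 + 50)) + 0) = 1/((3 - 1*165) + 0) = 1/((3 - 165) + 0) = 1/(-162 + 0) = 1/(-162) = -1/162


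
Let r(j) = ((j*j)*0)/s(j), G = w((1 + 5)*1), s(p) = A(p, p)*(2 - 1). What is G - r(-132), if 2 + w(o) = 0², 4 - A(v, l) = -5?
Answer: -2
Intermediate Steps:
A(v, l) = 9 (A(v, l) = 4 - 1*(-5) = 4 + 5 = 9)
w(o) = -2 (w(o) = -2 + 0² = -2 + 0 = -2)
s(p) = 9 (s(p) = 9*(2 - 1) = 9*1 = 9)
G = -2
r(j) = 0 (r(j) = ((j*j)*0)/9 = (j²*0)*(⅑) = 0*(⅑) = 0)
G - r(-132) = -2 - 1*0 = -2 + 0 = -2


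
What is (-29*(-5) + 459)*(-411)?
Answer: -248244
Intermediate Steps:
(-29*(-5) + 459)*(-411) = (145 + 459)*(-411) = 604*(-411) = -248244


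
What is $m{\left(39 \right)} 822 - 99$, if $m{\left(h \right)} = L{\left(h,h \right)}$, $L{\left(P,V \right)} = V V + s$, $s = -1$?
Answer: $1249341$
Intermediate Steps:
$L{\left(P,V \right)} = -1 + V^{2}$ ($L{\left(P,V \right)} = V V - 1 = V^{2} - 1 = -1 + V^{2}$)
$m{\left(h \right)} = -1 + h^{2}$
$m{\left(39 \right)} 822 - 99 = \left(-1 + 39^{2}\right) 822 - 99 = \left(-1 + 1521\right) 822 - 99 = 1520 \cdot 822 - 99 = 1249440 - 99 = 1249341$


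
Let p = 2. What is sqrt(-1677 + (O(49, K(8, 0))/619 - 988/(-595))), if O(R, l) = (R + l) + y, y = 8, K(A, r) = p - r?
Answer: 2*I*sqrt(56811120647610)/368305 ≈ 40.93*I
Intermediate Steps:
K(A, r) = 2 - r
O(R, l) = 8 + R + l (O(R, l) = (R + l) + 8 = 8 + R + l)
sqrt(-1677 + (O(49, K(8, 0))/619 - 988/(-595))) = sqrt(-1677 + ((8 + 49 + (2 - 1*0))/619 - 988/(-595))) = sqrt(-1677 + ((8 + 49 + (2 + 0))*(1/619) - 988*(-1/595))) = sqrt(-1677 + ((8 + 49 + 2)*(1/619) + 988/595)) = sqrt(-1677 + (59*(1/619) + 988/595)) = sqrt(-1677 + (59/619 + 988/595)) = sqrt(-1677 + 646677/368305) = sqrt(-617000808/368305) = 2*I*sqrt(56811120647610)/368305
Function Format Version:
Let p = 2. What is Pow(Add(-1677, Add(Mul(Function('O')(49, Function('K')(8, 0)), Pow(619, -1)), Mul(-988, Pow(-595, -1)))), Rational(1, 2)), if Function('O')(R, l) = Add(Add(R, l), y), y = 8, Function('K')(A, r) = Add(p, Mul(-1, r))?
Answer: Mul(Rational(2, 368305), I, Pow(56811120647610, Rational(1, 2))) ≈ Mul(40.930, I)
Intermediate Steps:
Function('K')(A, r) = Add(2, Mul(-1, r))
Function('O')(R, l) = Add(8, R, l) (Function('O')(R, l) = Add(Add(R, l), 8) = Add(8, R, l))
Pow(Add(-1677, Add(Mul(Function('O')(49, Function('K')(8, 0)), Pow(619, -1)), Mul(-988, Pow(-595, -1)))), Rational(1, 2)) = Pow(Add(-1677, Add(Mul(Add(8, 49, Add(2, Mul(-1, 0))), Pow(619, -1)), Mul(-988, Pow(-595, -1)))), Rational(1, 2)) = Pow(Add(-1677, Add(Mul(Add(8, 49, Add(2, 0)), Rational(1, 619)), Mul(-988, Rational(-1, 595)))), Rational(1, 2)) = Pow(Add(-1677, Add(Mul(Add(8, 49, 2), Rational(1, 619)), Rational(988, 595))), Rational(1, 2)) = Pow(Add(-1677, Add(Mul(59, Rational(1, 619)), Rational(988, 595))), Rational(1, 2)) = Pow(Add(-1677, Add(Rational(59, 619), Rational(988, 595))), Rational(1, 2)) = Pow(Add(-1677, Rational(646677, 368305)), Rational(1, 2)) = Pow(Rational(-617000808, 368305), Rational(1, 2)) = Mul(Rational(2, 368305), I, Pow(56811120647610, Rational(1, 2)))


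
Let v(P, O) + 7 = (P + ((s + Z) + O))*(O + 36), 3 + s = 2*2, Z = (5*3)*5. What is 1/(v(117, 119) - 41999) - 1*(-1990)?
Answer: 12644461/6354 ≈ 1990.0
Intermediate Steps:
Z = 75 (Z = 15*5 = 75)
s = 1 (s = -3 + 2*2 = -3 + 4 = 1)
v(P, O) = -7 + (36 + O)*(76 + O + P) (v(P, O) = -7 + (P + ((1 + 75) + O))*(O + 36) = -7 + (P + (76 + O))*(36 + O) = -7 + (76 + O + P)*(36 + O) = -7 + (36 + O)*(76 + O + P))
1/(v(117, 119) - 41999) - 1*(-1990) = 1/((2729 + 119**2 + 36*117 + 112*119 + 119*117) - 41999) - 1*(-1990) = 1/((2729 + 14161 + 4212 + 13328 + 13923) - 41999) + 1990 = 1/(48353 - 41999) + 1990 = 1/6354 + 1990 = 12644461/6354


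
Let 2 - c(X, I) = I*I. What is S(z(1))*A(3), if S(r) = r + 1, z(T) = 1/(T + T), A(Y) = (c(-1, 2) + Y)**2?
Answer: 3/2 ≈ 1.5000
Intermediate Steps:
c(X, I) = 2 - I**2 (c(X, I) = 2 - I*I = 2 - I**2)
A(Y) = (-2 + Y)**2 (A(Y) = ((2 - 1*2**2) + Y)**2 = ((2 - 1*4) + Y)**2 = ((2 - 4) + Y)**2 = (-2 + Y)**2)
z(T) = 1/(2*T)
S(r) = 1 + r
S(z(1))*A(3) = (1 + (1/2)/1)*(-2 + 3)**2 = (1 + (1/2)*1)*1**2 = (1 + 1/2)*1 = (3/2)*1 = 3/2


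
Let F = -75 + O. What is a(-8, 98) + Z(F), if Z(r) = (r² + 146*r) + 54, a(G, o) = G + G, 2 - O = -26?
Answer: -4615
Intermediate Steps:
O = 28 (O = 2 - 1*(-26) = 2 + 26 = 28)
a(G, o) = 2*G
F = -47 (F = -75 + 28 = -47)
Z(r) = 54 + r² + 146*r
a(-8, 98) + Z(F) = 2*(-8) + (54 + (-47)² + 146*(-47)) = -16 + (54 + 2209 - 6862) = -16 - 4599 = -4615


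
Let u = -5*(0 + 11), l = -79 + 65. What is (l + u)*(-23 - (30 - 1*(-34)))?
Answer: 6003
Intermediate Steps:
l = -14
u = -55 (u = -5*11 = -55)
(l + u)*(-23 - (30 - 1*(-34))) = (-14 - 55)*(-23 - (30 - 1*(-34))) = -69*(-23 - (30 + 34)) = -69*(-23 - 1*64) = -69*(-23 - 64) = -69*(-87) = 6003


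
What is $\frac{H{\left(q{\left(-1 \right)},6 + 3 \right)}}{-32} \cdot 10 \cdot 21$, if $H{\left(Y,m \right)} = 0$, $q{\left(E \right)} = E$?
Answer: $0$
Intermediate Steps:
$\frac{H{\left(q{\left(-1 \right)},6 + 3 \right)}}{-32} \cdot 10 \cdot 21 = \frac{0}{-32} \cdot 10 \cdot 21 = 0 \left(- \frac{1}{32}\right) 10 \cdot 21 = 0 \cdot 10 \cdot 21 = 0 \cdot 21 = 0$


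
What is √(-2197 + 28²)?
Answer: 3*I*√157 ≈ 37.59*I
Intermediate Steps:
√(-2197 + 28²) = √(-2197 + 784) = √(-1413) = 3*I*√157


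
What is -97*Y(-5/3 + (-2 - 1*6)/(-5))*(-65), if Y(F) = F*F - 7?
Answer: -1984814/45 ≈ -44107.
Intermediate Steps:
Y(F) = -7 + F**2 (Y(F) = F**2 - 7 = -7 + F**2)
-97*Y(-5/3 + (-2 - 1*6)/(-5))*(-65) = -97*(-7 + (-5/3 + (-2 - 1*6)/(-5))**2)*(-65) = -97*(-7 + (-5*1/3 + (-2 - 6)*(-1/5))**2)*(-65) = -97*(-7 + (-5/3 - 8*(-1/5))**2)*(-65) = -97*(-7 + (-5/3 + 8/5)**2)*(-65) = -97*(-7 + (-1/15)**2)*(-65) = -97*(-7 + 1/225)*(-65) = -97*(-1574/225)*(-65) = (152678/225)*(-65) = -1984814/45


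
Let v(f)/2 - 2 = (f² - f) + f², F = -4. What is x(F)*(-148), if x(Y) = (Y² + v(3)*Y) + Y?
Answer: 18352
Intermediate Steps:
v(f) = 4 - 2*f + 4*f² (v(f) = 4 + 2*((f² - f) + f²) = 4 + 2*(-f + 2*f²) = 4 + (-2*f + 4*f²) = 4 - 2*f + 4*f²)
x(Y) = Y² + 35*Y (x(Y) = (Y² + (4 - 2*3 + 4*3²)*Y) + Y = (Y² + (4 - 6 + 4*9)*Y) + Y = (Y² + (4 - 6 + 36)*Y) + Y = (Y² + 34*Y) + Y = Y² + 35*Y)
x(F)*(-148) = -4*(35 - 4)*(-148) = -4*31*(-148) = -124*(-148) = 18352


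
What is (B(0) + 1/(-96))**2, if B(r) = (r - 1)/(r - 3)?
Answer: 961/9216 ≈ 0.10428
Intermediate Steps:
B(r) = (-1 + r)/(-3 + r)
(B(0) + 1/(-96))**2 = ((-1 + 0)/(-3 + 0) + 1/(-96))**2 = (-1/(-3) - 1/96)**2 = (-1/3*(-1) - 1/96)**2 = (1/3 - 1/96)**2 = (31/96)**2 = 961/9216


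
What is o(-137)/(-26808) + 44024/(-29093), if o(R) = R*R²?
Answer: 73628177437/779925144 ≈ 94.404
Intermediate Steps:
o(R) = R³
o(-137)/(-26808) + 44024/(-29093) = (-137)³/(-26808) + 44024/(-29093) = -2571353*(-1/26808) + 44024*(-1/29093) = 2571353/26808 - 44024/29093 = 73628177437/779925144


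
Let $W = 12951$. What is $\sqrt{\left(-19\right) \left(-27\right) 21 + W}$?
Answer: $6 \sqrt{659} \approx 154.03$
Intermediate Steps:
$\sqrt{\left(-19\right) \left(-27\right) 21 + W} = \sqrt{\left(-19\right) \left(-27\right) 21 + 12951} = \sqrt{513 \cdot 21 + 12951} = \sqrt{10773 + 12951} = \sqrt{23724} = 6 \sqrt{659}$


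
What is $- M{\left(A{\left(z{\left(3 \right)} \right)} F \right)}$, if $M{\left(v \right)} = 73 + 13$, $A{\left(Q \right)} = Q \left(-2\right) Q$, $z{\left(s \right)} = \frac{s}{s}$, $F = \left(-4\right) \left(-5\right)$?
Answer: $-86$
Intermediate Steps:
$F = 20$
$z{\left(s \right)} = 1$
$A{\left(Q \right)} = - 2 Q^{2}$ ($A{\left(Q \right)} = - 2 Q Q = - 2 Q^{2}$)
$M{\left(v \right)} = 86$
$- M{\left(A{\left(z{\left(3 \right)} \right)} F \right)} = \left(-1\right) 86 = -86$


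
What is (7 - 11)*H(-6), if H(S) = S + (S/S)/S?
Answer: 74/3 ≈ 24.667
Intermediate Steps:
H(S) = S + 1/S
(7 - 11)*H(-6) = (7 - 11)*(-6 + 1/(-6)) = -4*(-6 - ⅙) = -4*(-37/6) = 74/3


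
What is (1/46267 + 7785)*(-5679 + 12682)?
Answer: 2522400737788/46267 ≈ 5.4518e+7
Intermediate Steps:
(1/46267 + 7785)*(-5679 + 12682) = (1/46267 + 7785)*7003 = (360188596/46267)*7003 = 2522400737788/46267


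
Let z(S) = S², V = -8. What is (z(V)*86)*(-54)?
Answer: -297216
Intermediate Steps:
(z(V)*86)*(-54) = ((-8)²*86)*(-54) = (64*86)*(-54) = 5504*(-54) = -297216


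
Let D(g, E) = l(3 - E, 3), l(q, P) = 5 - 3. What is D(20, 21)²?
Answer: 4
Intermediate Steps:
l(q, P) = 2
D(g, E) = 2
D(20, 21)² = 2² = 4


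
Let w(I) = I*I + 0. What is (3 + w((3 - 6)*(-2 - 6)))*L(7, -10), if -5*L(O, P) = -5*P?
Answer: -5790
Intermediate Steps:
L(O, P) = P (L(O, P) = -(-1)*P = P)
w(I) = I² (w(I) = I² + 0 = I²)
(3 + w((3 - 6)*(-2 - 6)))*L(7, -10) = (3 + ((3 - 6)*(-2 - 6))²)*(-10) = (3 + (-3*(-8))²)*(-10) = (3 + 24²)*(-10) = (3 + 576)*(-10) = 579*(-10) = -5790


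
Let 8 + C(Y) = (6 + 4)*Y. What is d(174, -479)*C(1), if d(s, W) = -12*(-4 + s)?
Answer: -4080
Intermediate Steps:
d(s, W) = 48 - 12*s
C(Y) = -8 + 10*Y (C(Y) = -8 + (6 + 4)*Y = -8 + 10*Y)
d(174, -479)*C(1) = (48 - 12*174)*(-8 + 10*1) = (48 - 2088)*(-8 + 10) = -2040*2 = -4080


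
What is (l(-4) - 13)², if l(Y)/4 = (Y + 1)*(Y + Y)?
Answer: 6889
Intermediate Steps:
l(Y) = 8*Y*(1 + Y) (l(Y) = 4*((Y + 1)*(Y + Y)) = 4*((1 + Y)*(2*Y)) = 4*(2*Y*(1 + Y)) = 8*Y*(1 + Y))
(l(-4) - 13)² = (8*(-4)*(1 - 4) - 13)² = (8*(-4)*(-3) - 13)² = (96 - 13)² = 83² = 6889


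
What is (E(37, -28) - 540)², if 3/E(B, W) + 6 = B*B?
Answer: 541721024289/1857769 ≈ 2.9160e+5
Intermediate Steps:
E(B, W) = 3/(-6 + B²) (E(B, W) = 3/(-6 + B*B) = 3/(-6 + B²))
(E(37, -28) - 540)² = (3/(-6 + 37²) - 540)² = (3/(-6 + 1369) - 540)² = (3/1363 - 540)² = (-736017/1363)² = 541721024289/1857769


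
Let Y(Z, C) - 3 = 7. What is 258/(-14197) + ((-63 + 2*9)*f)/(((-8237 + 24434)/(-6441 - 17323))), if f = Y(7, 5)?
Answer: 50605233258/76649603 ≈ 660.21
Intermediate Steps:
Y(Z, C) = 10 (Y(Z, C) = 3 + 7 = 10)
f = 10
258/(-14197) + ((-63 + 2*9)*f)/(((-8237 + 24434)/(-6441 - 17323))) = 258/(-14197) + ((-63 + 2*9)*10)/(((-8237 + 24434)/(-6441 - 17323))) = 258*(-1/14197) + ((-63 + 18)*10)/((16197/(-23764))) = -258/14197 + (-45*10)/((16197*(-1/23764))) = -258/14197 - 450/(-16197/23764) = -258/14197 - 450*(-23764/16197) = -258/14197 + 3564600/5399 = 50605233258/76649603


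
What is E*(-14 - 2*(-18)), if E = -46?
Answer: -1012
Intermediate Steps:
E*(-14 - 2*(-18)) = -46*(-14 - 2*(-18)) = -46*(-14 + 36) = -46*22 = -1012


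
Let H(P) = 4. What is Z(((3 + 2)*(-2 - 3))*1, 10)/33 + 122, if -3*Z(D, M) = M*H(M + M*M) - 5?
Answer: 12043/99 ≈ 121.65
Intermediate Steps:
Z(D, M) = 5/3 - 4*M/3 (Z(D, M) = -(M*4 - 5)/3 = -(4*M - 5)/3 = -(-5 + 4*M)/3 = 5/3 - 4*M/3)
Z(((3 + 2)*(-2 - 3))*1, 10)/33 + 122 = (5/3 - 4/3*10)/33 + 122 = (5/3 - 40/3)*(1/33) + 122 = -35/3*1/33 + 122 = -35/99 + 122 = 12043/99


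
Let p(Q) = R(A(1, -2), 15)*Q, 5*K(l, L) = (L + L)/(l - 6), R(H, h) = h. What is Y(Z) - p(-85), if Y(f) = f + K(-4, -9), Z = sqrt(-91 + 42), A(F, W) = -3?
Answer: 31884/25 + 7*I ≈ 1275.4 + 7.0*I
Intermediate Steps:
Z = 7*I (Z = sqrt(-49) = 7*I ≈ 7.0*I)
K(l, L) = 2*L/(5*(-6 + l)) (K(l, L) = ((L + L)/(l - 6))/5 = ((2*L)/(-6 + l))/5 = (2*L/(-6 + l))/5 = 2*L/(5*(-6 + l)))
p(Q) = 15*Q
Y(f) = 9/25 + f (Y(f) = f + (2/5)*(-9)/(-6 - 4) = f + (2/5)*(-9)/(-10) = f + (2/5)*(-9)*(-1/10) = f + 9/25 = 9/25 + f)
Y(Z) - p(-85) = (9/25 + 7*I) - 15*(-85) = (9/25 + 7*I) - 1*(-1275) = (9/25 + 7*I) + 1275 = 31884/25 + 7*I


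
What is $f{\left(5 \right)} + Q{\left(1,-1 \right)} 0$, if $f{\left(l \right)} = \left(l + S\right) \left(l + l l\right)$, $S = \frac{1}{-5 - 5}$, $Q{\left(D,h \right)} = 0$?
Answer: $147$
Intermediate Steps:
$S = - \frac{1}{10}$ ($S = \frac{1}{-10} = - \frac{1}{10} \approx -0.1$)
$f{\left(l \right)} = \left(- \frac{1}{10} + l\right) \left(l + l^{2}\right)$ ($f{\left(l \right)} = \left(l - \frac{1}{10}\right) \left(l + l l\right) = \left(- \frac{1}{10} + l\right) \left(l + l^{2}\right)$)
$f{\left(5 \right)} + Q{\left(1,-1 \right)} 0 = \frac{1}{10} \cdot 5 \left(-1 + 9 \cdot 5 + 10 \cdot 5^{2}\right) + 0 \cdot 0 = \frac{1}{10} \cdot 5 \left(-1 + 45 + 10 \cdot 25\right) + 0 = \frac{1}{10} \cdot 5 \left(-1 + 45 + 250\right) + 0 = \frac{1}{10} \cdot 5 \cdot 294 + 0 = 147 + 0 = 147$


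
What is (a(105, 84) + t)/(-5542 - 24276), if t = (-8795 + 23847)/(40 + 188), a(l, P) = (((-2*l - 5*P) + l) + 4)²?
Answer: -7737950/849813 ≈ -9.1055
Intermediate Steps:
a(l, P) = (4 - l - 5*P)² (a(l, P) = (((-5*P - 2*l) + l) + 4)² = ((-l - 5*P) + 4)² = (4 - l - 5*P)²)
t = 3763/57 (t = 15052/228 = 15052*(1/228) = 3763/57 ≈ 66.018)
(a(105, 84) + t)/(-5542 - 24276) = ((-4 + 105 + 5*84)² + 3763/57)/(-5542 - 24276) = ((-4 + 105 + 420)² + 3763/57)/(-29818) = (521² + 3763/57)*(-1/29818) = (271441 + 3763/57)*(-1/29818) = (15475900/57)*(-1/29818) = -7737950/849813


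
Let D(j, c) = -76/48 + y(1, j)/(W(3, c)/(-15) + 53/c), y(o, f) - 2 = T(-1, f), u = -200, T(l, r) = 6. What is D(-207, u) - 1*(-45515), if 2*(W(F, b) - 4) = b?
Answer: 74462083/1636 ≈ 45515.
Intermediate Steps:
W(F, b) = 4 + b/2
y(o, f) = 8 (y(o, f) = 2 + 6 = 8)
D(j, c) = -19/12 + 8/(-4/15 + 53/c - c/30) (D(j, c) = -76/48 + 8/((4 + c/2)/(-15) + 53/c) = -76*1/48 + 8/((4 + c/2)*(-1/15) + 53/c) = -19/12 + 8/((-4/15 - c/30) + 53/c) = -19/12 + 8/(-4/15 + 53/c - c/30))
D(-207, u) - 1*(-45515) = (30210 - 2880*(-200) - 19*(-200)*(8 - 200))/(12*(-1590 - 200*(8 - 200))) - 1*(-45515) = (30210 + 576000 - 19*(-200)*(-192))/(12*(-1590 - 200*(-192))) + 45515 = (30210 + 576000 - 729600)/(12*(-1590 + 38400)) + 45515 = (1/12)*(-123390)/36810 + 45515 = (1/12)*(1/36810)*(-123390) + 45515 = -457/1636 + 45515 = 74462083/1636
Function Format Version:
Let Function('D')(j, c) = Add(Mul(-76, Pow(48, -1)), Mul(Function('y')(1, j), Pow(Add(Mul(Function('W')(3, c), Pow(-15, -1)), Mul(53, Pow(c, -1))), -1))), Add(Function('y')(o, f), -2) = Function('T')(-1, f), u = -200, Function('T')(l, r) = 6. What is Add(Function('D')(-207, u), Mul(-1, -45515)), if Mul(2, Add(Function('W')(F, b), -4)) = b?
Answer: Rational(74462083, 1636) ≈ 45515.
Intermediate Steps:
Function('W')(F, b) = Add(4, Mul(Rational(1, 2), b))
Function('y')(o, f) = 8 (Function('y')(o, f) = Add(2, 6) = 8)
Function('D')(j, c) = Add(Rational(-19, 12), Mul(8, Pow(Add(Rational(-4, 15), Mul(53, Pow(c, -1)), Mul(Rational(-1, 30), c)), -1))) (Function('D')(j, c) = Add(Mul(-76, Pow(48, -1)), Mul(8, Pow(Add(Mul(Add(4, Mul(Rational(1, 2), c)), Pow(-15, -1)), Mul(53, Pow(c, -1))), -1))) = Add(Mul(-76, Rational(1, 48)), Mul(8, Pow(Add(Mul(Add(4, Mul(Rational(1, 2), c)), Rational(-1, 15)), Mul(53, Pow(c, -1))), -1))) = Add(Rational(-19, 12), Mul(8, Pow(Add(Add(Rational(-4, 15), Mul(Rational(-1, 30), c)), Mul(53, Pow(c, -1))), -1))) = Add(Rational(-19, 12), Mul(8, Pow(Add(Rational(-4, 15), Mul(53, Pow(c, -1)), Mul(Rational(-1, 30), c)), -1))))
Add(Function('D')(-207, u), Mul(-1, -45515)) = Add(Mul(Rational(1, 12), Pow(Add(-1590, Mul(-200, Add(8, -200))), -1), Add(30210, Mul(-2880, -200), Mul(-19, -200, Add(8, -200)))), Mul(-1, -45515)) = Add(Mul(Rational(1, 12), Pow(Add(-1590, Mul(-200, -192)), -1), Add(30210, 576000, Mul(-19, -200, -192))), 45515) = Add(Mul(Rational(1, 12), Pow(Add(-1590, 38400), -1), Add(30210, 576000, -729600)), 45515) = Add(Mul(Rational(1, 12), Pow(36810, -1), -123390), 45515) = Add(Mul(Rational(1, 12), Rational(1, 36810), -123390), 45515) = Add(Rational(-457, 1636), 45515) = Rational(74462083, 1636)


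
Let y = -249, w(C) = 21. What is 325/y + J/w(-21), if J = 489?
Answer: 38312/1743 ≈ 21.980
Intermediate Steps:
325/y + J/w(-21) = 325/(-249) + 489/21 = 325*(-1/249) + 489*(1/21) = -325/249 + 163/7 = 38312/1743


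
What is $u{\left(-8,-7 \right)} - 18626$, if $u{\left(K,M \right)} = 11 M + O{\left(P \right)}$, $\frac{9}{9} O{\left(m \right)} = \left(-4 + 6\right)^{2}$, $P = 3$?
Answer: $-18699$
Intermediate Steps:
$O{\left(m \right)} = 4$ ($O{\left(m \right)} = \left(-4 + 6\right)^{2} = 2^{2} = 4$)
$u{\left(K,M \right)} = 4 + 11 M$ ($u{\left(K,M \right)} = 11 M + 4 = 4 + 11 M$)
$u{\left(-8,-7 \right)} - 18626 = \left(4 + 11 \left(-7\right)\right) - 18626 = \left(4 - 77\right) - 18626 = -73 - 18626 = -18699$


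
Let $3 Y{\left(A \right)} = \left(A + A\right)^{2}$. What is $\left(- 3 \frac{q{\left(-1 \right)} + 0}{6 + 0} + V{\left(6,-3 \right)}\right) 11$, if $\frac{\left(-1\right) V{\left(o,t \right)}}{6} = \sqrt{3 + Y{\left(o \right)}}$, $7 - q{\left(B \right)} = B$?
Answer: $-44 - 66 \sqrt{51} \approx -515.33$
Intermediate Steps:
$q{\left(B \right)} = 7 - B$
$Y{\left(A \right)} = \frac{4 A^{2}}{3}$ ($Y{\left(A \right)} = \frac{\left(A + A\right)^{2}}{3} = \frac{\left(2 A\right)^{2}}{3} = \frac{4 A^{2}}{3}$)
$V{\left(o,t \right)} = - 6 \sqrt{3 + \frac{4 o^{2}}{3}}$
$\left(- 3 \frac{q{\left(-1 \right)} + 0}{6 + 0} + V{\left(6,-3 \right)}\right) 11 = \left(- 3 \frac{\left(7 - -1\right) + 0}{6 + 0} - 2 \sqrt{27 + 12 \cdot 6^{2}}\right) 11 = \left(- 3 \frac{\left(7 + 1\right) + 0}{6} - 2 \sqrt{27 + 12 \cdot 36}\right) 11 = \left(- 3 \left(8 + 0\right) \frac{1}{6} - 2 \sqrt{27 + 432}\right) 11 = \left(- 3 \cdot 8 \cdot \frac{1}{6} - 2 \sqrt{459}\right) 11 = \left(\left(-3\right) \frac{4}{3} - 2 \cdot 3 \sqrt{51}\right) 11 = \left(-4 - 6 \sqrt{51}\right) 11 = -44 - 66 \sqrt{51}$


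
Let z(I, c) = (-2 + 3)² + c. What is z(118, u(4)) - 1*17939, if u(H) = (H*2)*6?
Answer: -17890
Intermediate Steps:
u(H) = 12*H (u(H) = (2*H)*6 = 12*H)
z(I, c) = 1 + c (z(I, c) = 1² + c = 1 + c)
z(118, u(4)) - 1*17939 = (1 + 12*4) - 1*17939 = (1 + 48) - 17939 = 49 - 17939 = -17890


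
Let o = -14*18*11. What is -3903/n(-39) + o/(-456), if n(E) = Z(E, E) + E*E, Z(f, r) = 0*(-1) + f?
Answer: 851/247 ≈ 3.4453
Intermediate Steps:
Z(f, r) = f (Z(f, r) = 0 + f = f)
n(E) = E + E² (n(E) = E + E*E = E + E²)
o = -2772 (o = -252*11 = -2772)
-3903/n(-39) + o/(-456) = -3903*(-1/(39*(1 - 39))) - 2772/(-456) = -3903/((-39*(-38))) - 2772*(-1/456) = -3903/1482 + 231/38 = -3903*1/1482 + 231/38 = -1301/494 + 231/38 = 851/247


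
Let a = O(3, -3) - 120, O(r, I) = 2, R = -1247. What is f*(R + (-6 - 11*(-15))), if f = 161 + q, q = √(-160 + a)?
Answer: -175168 - 1088*I*√278 ≈ -1.7517e+5 - 18141.0*I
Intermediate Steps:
a = -118 (a = 2 - 120 = -118)
q = I*√278 (q = √(-160 - 118) = √(-278) = I*√278 ≈ 16.673*I)
f = 161 + I*√278 ≈ 161.0 + 16.673*I
f*(R + (-6 - 11*(-15))) = (161 + I*√278)*(-1247 + (-6 - 11*(-15))) = (161 + I*√278)*(-1247 + (-6 + 165)) = (161 + I*√278)*(-1247 + 159) = (161 + I*√278)*(-1088) = -175168 - 1088*I*√278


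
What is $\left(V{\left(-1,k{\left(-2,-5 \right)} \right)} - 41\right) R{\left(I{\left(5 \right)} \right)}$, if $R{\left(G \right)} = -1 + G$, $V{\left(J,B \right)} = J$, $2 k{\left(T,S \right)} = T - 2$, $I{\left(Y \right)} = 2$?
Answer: $-42$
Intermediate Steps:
$k{\left(T,S \right)} = -1 + \frac{T}{2}$ ($k{\left(T,S \right)} = \frac{T - 2}{2} = \frac{-2 + T}{2} = -1 + \frac{T}{2}$)
$\left(V{\left(-1,k{\left(-2,-5 \right)} \right)} - 41\right) R{\left(I{\left(5 \right)} \right)} = \left(-1 - 41\right) \left(-1 + 2\right) = \left(-42\right) 1 = -42$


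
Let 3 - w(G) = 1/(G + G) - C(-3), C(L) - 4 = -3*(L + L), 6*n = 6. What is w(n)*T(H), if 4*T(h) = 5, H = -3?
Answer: 245/8 ≈ 30.625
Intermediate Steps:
n = 1 (n = (⅙)*6 = 1)
C(L) = 4 - 6*L (C(L) = 4 - 3*(L + L) = 4 - 6*L)
w(G) = 25 - 1/(2*G) (w(G) = 3 - (1/(G + G) - (4 - 6*(-3))) = 3 - (1/(2*G) - (4 + 18)) = 3 - (1/(2*G) - 1*22) = 3 - (1/(2*G) - 22) = 3 - (-22 + 1/(2*G)) = 3 + (22 - 1/(2*G)) = 25 - 1/(2*G))
T(h) = 5/4 (T(h) = (¼)*5 = 5/4)
w(n)*T(H) = (25 - ½/1)*(5/4) = (25 - ½*1)*(5/4) = (25 - ½)*(5/4) = (49/2)*(5/4) = 245/8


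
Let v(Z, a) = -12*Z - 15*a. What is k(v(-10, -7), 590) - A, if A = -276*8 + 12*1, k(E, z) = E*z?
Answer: 134946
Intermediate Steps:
v(Z, a) = -15*a - 12*Z
A = -2196 (A = -2208 + 12 = -2196)
k(v(-10, -7), 590) - A = (-15*(-7) - 12*(-10))*590 - 1*(-2196) = (105 + 120)*590 + 2196 = 225*590 + 2196 = 132750 + 2196 = 134946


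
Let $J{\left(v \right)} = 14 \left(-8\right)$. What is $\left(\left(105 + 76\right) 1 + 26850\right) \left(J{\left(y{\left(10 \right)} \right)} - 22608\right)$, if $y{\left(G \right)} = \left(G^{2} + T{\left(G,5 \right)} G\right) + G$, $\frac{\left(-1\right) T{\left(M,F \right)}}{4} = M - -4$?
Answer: $-614144320$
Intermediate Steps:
$T{\left(M,F \right)} = -16 - 4 M$ ($T{\left(M,F \right)} = - 4 \left(M - -4\right) = - 4 \left(M + 4\right) = - 4 \left(4 + M\right) = -16 - 4 M$)
$y{\left(G \right)} = G + G^{2} + G \left(-16 - 4 G\right)$ ($y{\left(G \right)} = \left(G^{2} + \left(-16 - 4 G\right) G\right) + G = \left(G^{2} + G \left(-16 - 4 G\right)\right) + G = G + G^{2} + G \left(-16 - 4 G\right)$)
$J{\left(v \right)} = -112$
$\left(\left(105 + 76\right) 1 + 26850\right) \left(J{\left(y{\left(10 \right)} \right)} - 22608\right) = \left(\left(105 + 76\right) 1 + 26850\right) \left(-112 - 22608\right) = \left(181 \cdot 1 + 26850\right) \left(-22720\right) = \left(181 + 26850\right) \left(-22720\right) = 27031 \left(-22720\right) = -614144320$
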